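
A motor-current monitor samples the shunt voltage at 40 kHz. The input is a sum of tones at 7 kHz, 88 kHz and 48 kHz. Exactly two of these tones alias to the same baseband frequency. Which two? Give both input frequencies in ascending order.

48 kHz, 88 kHz

fs/2 = 20 kHz.
7 kHz ≤ fs/2 = 20 kHz, passes unchanged.
88 kHz mod fs = 8 kHz.
8 kHz ≤ fs/2 = 20 kHz, appears at 8 kHz.
48 kHz mod fs = 8 kHz.
8 kHz ≤ fs/2 = 20 kHz, appears at 8 kHz.
48 kHz and 88 kHz both map to 8 kHz.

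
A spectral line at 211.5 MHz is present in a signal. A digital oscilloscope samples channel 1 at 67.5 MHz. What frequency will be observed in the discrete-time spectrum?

9 MHz

211.5 MHz mod fs = 9 MHz.
9 MHz ≤ fs/2 = 33.75 MHz, appears at 9 MHz.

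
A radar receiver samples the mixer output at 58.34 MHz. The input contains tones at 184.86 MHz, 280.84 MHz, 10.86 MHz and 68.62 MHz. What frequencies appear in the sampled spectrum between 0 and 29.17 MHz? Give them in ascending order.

fs/2 = 29.17 MHz.
184.86 MHz mod fs = 9.84 MHz.
9.84 MHz ≤ fs/2 = 29.17 MHz, appears at 9.84 MHz.
280.84 MHz mod fs = 47.48 MHz.
47.48 MHz > fs/2 = 29.17 MHz, folds to fs − 47.48 MHz = 10.86 MHz.
10.86 MHz ≤ fs/2 = 29.17 MHz, passes unchanged.
68.62 MHz mod fs = 10.28 MHz.
10.28 MHz ≤ fs/2 = 29.17 MHz, appears at 10.28 MHz.
Distinct values: {9.84 MHz, 10.28 MHz, 10.86 MHz}.

9.84 MHz, 10.28 MHz, 10.86 MHz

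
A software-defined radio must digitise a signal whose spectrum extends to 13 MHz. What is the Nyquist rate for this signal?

26 MHz

Nyquist rate = 2 × 13 MHz = 26 MHz.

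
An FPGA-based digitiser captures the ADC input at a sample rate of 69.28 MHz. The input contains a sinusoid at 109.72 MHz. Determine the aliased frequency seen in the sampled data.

28.84 MHz

109.72 MHz mod fs = 40.44 MHz.
40.44 MHz > fs/2 = 34.64 MHz, folds to fs − 40.44 MHz = 28.84 MHz.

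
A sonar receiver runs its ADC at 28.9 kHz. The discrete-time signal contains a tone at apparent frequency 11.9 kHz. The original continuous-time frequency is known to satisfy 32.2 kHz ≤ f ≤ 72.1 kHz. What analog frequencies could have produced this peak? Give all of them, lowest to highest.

40.8 kHz, 45.9 kHz, 69.7 kHz

Frequencies that alias to 11.9 kHz are k·fs ± 11.9 kHz for integer k ≥ 0.
k=0: 11.9 kHz.
k=1: 17 kHz, 40.8 kHz.
k=2: 45.9 kHz, 69.7 kHz.
k=3: 74.8 kHz, 98.6 kHz.
Within [32.2 kHz, 72.1 kHz]: 40.8 kHz, 45.9 kHz, 69.7 kHz.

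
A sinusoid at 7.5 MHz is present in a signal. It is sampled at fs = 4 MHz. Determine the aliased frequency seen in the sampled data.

0.5 MHz

7.5 MHz mod fs = 3.5 MHz.
3.5 MHz > fs/2 = 2 MHz, folds to fs − 3.5 MHz = 0.5 MHz.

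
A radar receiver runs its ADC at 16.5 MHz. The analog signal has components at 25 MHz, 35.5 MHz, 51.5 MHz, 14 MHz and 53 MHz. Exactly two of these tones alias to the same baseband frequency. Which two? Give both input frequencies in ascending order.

14 MHz, 35.5 MHz

fs/2 = 8.25 MHz.
25 MHz mod fs = 8.5 MHz.
8.5 MHz > fs/2 = 8.25 MHz, folds to fs − 8.5 MHz = 8 MHz.
35.5 MHz mod fs = 2.5 MHz.
2.5 MHz ≤ fs/2 = 8.25 MHz, appears at 2.5 MHz.
51.5 MHz mod fs = 2 MHz.
2 MHz ≤ fs/2 = 8.25 MHz, appears at 2 MHz.
14 MHz > fs/2 = 8.25 MHz, folds to fs − 14 MHz = 2.5 MHz.
53 MHz mod fs = 3.5 MHz.
3.5 MHz ≤ fs/2 = 8.25 MHz, appears at 3.5 MHz.
14 MHz and 35.5 MHz both map to 2.5 MHz.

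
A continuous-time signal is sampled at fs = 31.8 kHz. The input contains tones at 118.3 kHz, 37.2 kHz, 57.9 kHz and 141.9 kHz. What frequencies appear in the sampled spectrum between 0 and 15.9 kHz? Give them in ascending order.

5.4 kHz, 5.7 kHz, 8.9 kHz, 14.7 kHz

fs/2 = 15.9 kHz.
118.3 kHz mod fs = 22.9 kHz.
22.9 kHz > fs/2 = 15.9 kHz, folds to fs − 22.9 kHz = 8.9 kHz.
37.2 kHz mod fs = 5.4 kHz.
5.4 kHz ≤ fs/2 = 15.9 kHz, appears at 5.4 kHz.
57.9 kHz mod fs = 26.1 kHz.
26.1 kHz > fs/2 = 15.9 kHz, folds to fs − 26.1 kHz = 5.7 kHz.
141.9 kHz mod fs = 14.7 kHz.
14.7 kHz ≤ fs/2 = 15.9 kHz, appears at 14.7 kHz.
Distinct values: {5.4 kHz, 5.7 kHz, 8.9 kHz, 14.7 kHz}.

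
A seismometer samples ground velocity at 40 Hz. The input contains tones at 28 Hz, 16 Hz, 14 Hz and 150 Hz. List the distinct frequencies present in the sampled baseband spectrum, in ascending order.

10 Hz, 12 Hz, 14 Hz, 16 Hz

fs/2 = 20 Hz.
28 Hz > fs/2 = 20 Hz, folds to fs − 28 Hz = 12 Hz.
16 Hz ≤ fs/2 = 20 Hz, passes unchanged.
14 Hz ≤ fs/2 = 20 Hz, passes unchanged.
150 Hz mod fs = 30 Hz.
30 Hz > fs/2 = 20 Hz, folds to fs − 30 Hz = 10 Hz.
Distinct values: {10 Hz, 12 Hz, 14 Hz, 16 Hz}.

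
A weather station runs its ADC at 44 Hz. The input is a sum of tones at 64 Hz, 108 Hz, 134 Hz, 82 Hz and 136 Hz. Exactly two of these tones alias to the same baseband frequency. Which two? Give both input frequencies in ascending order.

fs/2 = 22 Hz.
64 Hz mod fs = 20 Hz.
20 Hz ≤ fs/2 = 22 Hz, appears at 20 Hz.
108 Hz mod fs = 20 Hz.
20 Hz ≤ fs/2 = 22 Hz, appears at 20 Hz.
134 Hz mod fs = 2 Hz.
2 Hz ≤ fs/2 = 22 Hz, appears at 2 Hz.
82 Hz mod fs = 38 Hz.
38 Hz > fs/2 = 22 Hz, folds to fs − 38 Hz = 6 Hz.
136 Hz mod fs = 4 Hz.
4 Hz ≤ fs/2 = 22 Hz, appears at 4 Hz.
64 Hz and 108 Hz both map to 20 Hz.

64 Hz, 108 Hz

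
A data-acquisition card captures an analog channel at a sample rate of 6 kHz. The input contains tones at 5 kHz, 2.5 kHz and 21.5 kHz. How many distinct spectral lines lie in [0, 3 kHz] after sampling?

fs/2 = 3 kHz.
5 kHz > fs/2 = 3 kHz, folds to fs − 5 kHz = 1 kHz.
2.5 kHz ≤ fs/2 = 3 kHz, passes unchanged.
21.5 kHz mod fs = 3.5 kHz.
3.5 kHz > fs/2 = 3 kHz, folds to fs − 3.5 kHz = 2.5 kHz.
Distinct values: {1 kHz, 2.5 kHz} → 2.

2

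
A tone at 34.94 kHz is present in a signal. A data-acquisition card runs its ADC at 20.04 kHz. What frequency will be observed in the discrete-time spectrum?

5.14 kHz

34.94 kHz mod fs = 14.9 kHz.
14.9 kHz > fs/2 = 10.02 kHz, folds to fs − 14.9 kHz = 5.14 kHz.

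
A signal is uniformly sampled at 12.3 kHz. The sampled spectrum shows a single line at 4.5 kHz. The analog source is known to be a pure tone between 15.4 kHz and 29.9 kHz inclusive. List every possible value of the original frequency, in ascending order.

Frequencies that alias to 4.5 kHz are k·fs ± 4.5 kHz for integer k ≥ 0.
k=0: 4.5 kHz.
k=1: 7.8 kHz, 16.8 kHz.
k=2: 20.1 kHz, 29.1 kHz.
k=3: 32.4 kHz, 41.4 kHz.
Within [15.4 kHz, 29.9 kHz]: 16.8 kHz, 20.1 kHz, 29.1 kHz.

16.8 kHz, 20.1 kHz, 29.1 kHz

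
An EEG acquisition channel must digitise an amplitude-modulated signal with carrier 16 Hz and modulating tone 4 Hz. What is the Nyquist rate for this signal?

40 Hz

AM sidebands sit at fc ± fm = 12 Hz and 20 Hz.
Highest-frequency component: 20 Hz.
Nyquist rate = 2 × 20 Hz = 40 Hz.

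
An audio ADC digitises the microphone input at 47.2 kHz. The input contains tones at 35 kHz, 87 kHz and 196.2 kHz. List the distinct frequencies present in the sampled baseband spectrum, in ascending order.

7.4 kHz, 12.2 kHz

fs/2 = 23.6 kHz.
35 kHz > fs/2 = 23.6 kHz, folds to fs − 35 kHz = 12.2 kHz.
87 kHz mod fs = 39.8 kHz.
39.8 kHz > fs/2 = 23.6 kHz, folds to fs − 39.8 kHz = 7.4 kHz.
196.2 kHz mod fs = 7.4 kHz.
7.4 kHz ≤ fs/2 = 23.6 kHz, appears at 7.4 kHz.
Distinct values: {7.4 kHz, 12.2 kHz}.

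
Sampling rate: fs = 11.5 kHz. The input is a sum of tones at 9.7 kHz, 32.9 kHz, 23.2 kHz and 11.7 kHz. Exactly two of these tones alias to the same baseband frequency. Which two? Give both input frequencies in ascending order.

11.7 kHz, 23.2 kHz

fs/2 = 5.75 kHz.
9.7 kHz > fs/2 = 5.75 kHz, folds to fs − 9.7 kHz = 1.8 kHz.
32.9 kHz mod fs = 9.9 kHz.
9.9 kHz > fs/2 = 5.75 kHz, folds to fs − 9.9 kHz = 1.6 kHz.
23.2 kHz mod fs = 0.2 kHz.
0.2 kHz ≤ fs/2 = 5.75 kHz, appears at 0.2 kHz.
11.7 kHz mod fs = 0.2 kHz.
0.2 kHz ≤ fs/2 = 5.75 kHz, appears at 0.2 kHz.
11.7 kHz and 23.2 kHz both map to 0.2 kHz.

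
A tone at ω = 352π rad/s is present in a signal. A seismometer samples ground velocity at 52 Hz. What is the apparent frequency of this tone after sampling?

20 Hz

ω = 352π rad/s → f = ω/(2π) = 176 Hz.
176 Hz mod fs = 20 Hz.
20 Hz ≤ fs/2 = 26 Hz, appears at 20 Hz.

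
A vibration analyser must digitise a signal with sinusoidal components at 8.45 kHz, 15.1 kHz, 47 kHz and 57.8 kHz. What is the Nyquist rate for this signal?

Highest-frequency component: 57.8 kHz.
Nyquist rate = 2 × 57.8 kHz = 115.6 kHz.

115.6 kHz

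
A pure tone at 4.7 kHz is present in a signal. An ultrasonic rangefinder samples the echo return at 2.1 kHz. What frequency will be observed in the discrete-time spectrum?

4.7 kHz mod fs = 0.5 kHz.
0.5 kHz ≤ fs/2 = 1.05 kHz, appears at 0.5 kHz.

0.5 kHz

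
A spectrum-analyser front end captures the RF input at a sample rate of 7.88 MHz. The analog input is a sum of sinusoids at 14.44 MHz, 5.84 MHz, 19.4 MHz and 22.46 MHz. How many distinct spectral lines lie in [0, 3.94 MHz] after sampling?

4

fs/2 = 3.94 MHz.
14.44 MHz mod fs = 6.56 MHz.
6.56 MHz > fs/2 = 3.94 MHz, folds to fs − 6.56 MHz = 1.32 MHz.
5.84 MHz > fs/2 = 3.94 MHz, folds to fs − 5.84 MHz = 2.04 MHz.
19.4 MHz mod fs = 3.64 MHz.
3.64 MHz ≤ fs/2 = 3.94 MHz, appears at 3.64 MHz.
22.46 MHz mod fs = 6.7 MHz.
6.7 MHz > fs/2 = 3.94 MHz, folds to fs − 6.7 MHz = 1.18 MHz.
Distinct values: {1.18 MHz, 1.32 MHz, 2.04 MHz, 3.64 MHz} → 4.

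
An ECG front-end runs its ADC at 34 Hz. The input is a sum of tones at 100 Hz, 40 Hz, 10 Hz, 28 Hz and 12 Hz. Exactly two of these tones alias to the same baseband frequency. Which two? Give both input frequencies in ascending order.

fs/2 = 17 Hz.
100 Hz mod fs = 32 Hz.
32 Hz > fs/2 = 17 Hz, folds to fs − 32 Hz = 2 Hz.
40 Hz mod fs = 6 Hz.
6 Hz ≤ fs/2 = 17 Hz, appears at 6 Hz.
10 Hz ≤ fs/2 = 17 Hz, passes unchanged.
28 Hz > fs/2 = 17 Hz, folds to fs − 28 Hz = 6 Hz.
12 Hz ≤ fs/2 = 17 Hz, passes unchanged.
28 Hz and 40 Hz both map to 6 Hz.

28 Hz, 40 Hz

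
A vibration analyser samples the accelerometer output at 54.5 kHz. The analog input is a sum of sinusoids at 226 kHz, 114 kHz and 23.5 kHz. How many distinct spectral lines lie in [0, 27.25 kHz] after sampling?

fs/2 = 27.25 kHz.
226 kHz mod fs = 8 kHz.
8 kHz ≤ fs/2 = 27.25 kHz, appears at 8 kHz.
114 kHz mod fs = 5 kHz.
5 kHz ≤ fs/2 = 27.25 kHz, appears at 5 kHz.
23.5 kHz ≤ fs/2 = 27.25 kHz, passes unchanged.
Distinct values: {5 kHz, 8 kHz, 23.5 kHz} → 3.

3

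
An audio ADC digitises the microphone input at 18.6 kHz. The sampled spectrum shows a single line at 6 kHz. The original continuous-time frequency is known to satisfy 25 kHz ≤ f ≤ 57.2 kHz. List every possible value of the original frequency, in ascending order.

Frequencies that alias to 6 kHz are k·fs ± 6 kHz for integer k ≥ 0.
k=0: 6 kHz.
k=1: 12.6 kHz, 24.6 kHz.
k=2: 31.2 kHz, 43.2 kHz.
k=3: 49.8 kHz, 61.8 kHz.
k=4: 68.4 kHz, 80.4 kHz.
Within [25 kHz, 57.2 kHz]: 31.2 kHz, 43.2 kHz, 49.8 kHz.

31.2 kHz, 43.2 kHz, 49.8 kHz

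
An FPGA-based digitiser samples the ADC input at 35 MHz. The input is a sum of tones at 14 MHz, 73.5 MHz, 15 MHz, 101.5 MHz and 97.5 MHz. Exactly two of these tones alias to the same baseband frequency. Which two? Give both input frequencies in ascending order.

fs/2 = 17.5 MHz.
14 MHz ≤ fs/2 = 17.5 MHz, passes unchanged.
73.5 MHz mod fs = 3.5 MHz.
3.5 MHz ≤ fs/2 = 17.5 MHz, appears at 3.5 MHz.
15 MHz ≤ fs/2 = 17.5 MHz, passes unchanged.
101.5 MHz mod fs = 31.5 MHz.
31.5 MHz > fs/2 = 17.5 MHz, folds to fs − 31.5 MHz = 3.5 MHz.
97.5 MHz mod fs = 27.5 MHz.
27.5 MHz > fs/2 = 17.5 MHz, folds to fs − 27.5 MHz = 7.5 MHz.
73.5 MHz and 101.5 MHz both map to 3.5 MHz.

73.5 MHz, 101.5 MHz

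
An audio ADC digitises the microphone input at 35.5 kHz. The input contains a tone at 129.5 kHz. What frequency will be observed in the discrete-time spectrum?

12.5 kHz

129.5 kHz mod fs = 23 kHz.
23 kHz > fs/2 = 17.75 kHz, folds to fs − 23 kHz = 12.5 kHz.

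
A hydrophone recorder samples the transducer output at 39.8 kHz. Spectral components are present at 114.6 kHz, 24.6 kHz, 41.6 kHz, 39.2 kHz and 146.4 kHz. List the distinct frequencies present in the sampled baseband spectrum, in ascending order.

fs/2 = 19.9 kHz.
114.6 kHz mod fs = 35 kHz.
35 kHz > fs/2 = 19.9 kHz, folds to fs − 35 kHz = 4.8 kHz.
24.6 kHz > fs/2 = 19.9 kHz, folds to fs − 24.6 kHz = 15.2 kHz.
41.6 kHz mod fs = 1.8 kHz.
1.8 kHz ≤ fs/2 = 19.9 kHz, appears at 1.8 kHz.
39.2 kHz > fs/2 = 19.9 kHz, folds to fs − 39.2 kHz = 0.6 kHz.
146.4 kHz mod fs = 27 kHz.
27 kHz > fs/2 = 19.9 kHz, folds to fs − 27 kHz = 12.8 kHz.
Distinct values: {0.6 kHz, 1.8 kHz, 4.8 kHz, 12.8 kHz, 15.2 kHz}.

0.6 kHz, 1.8 kHz, 4.8 kHz, 12.8 kHz, 15.2 kHz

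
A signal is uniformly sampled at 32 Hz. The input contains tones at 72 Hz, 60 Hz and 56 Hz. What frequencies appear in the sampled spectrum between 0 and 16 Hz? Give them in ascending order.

4 Hz, 8 Hz

fs/2 = 16 Hz.
72 Hz mod fs = 8 Hz.
8 Hz ≤ fs/2 = 16 Hz, appears at 8 Hz.
60 Hz mod fs = 28 Hz.
28 Hz > fs/2 = 16 Hz, folds to fs − 28 Hz = 4 Hz.
56 Hz mod fs = 24 Hz.
24 Hz > fs/2 = 16 Hz, folds to fs − 24 Hz = 8 Hz.
Distinct values: {4 Hz, 8 Hz}.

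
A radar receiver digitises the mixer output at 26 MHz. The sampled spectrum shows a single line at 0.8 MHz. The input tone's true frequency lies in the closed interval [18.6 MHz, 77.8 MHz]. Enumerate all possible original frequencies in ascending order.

Frequencies that alias to 0.8 MHz are k·fs ± 0.8 MHz for integer k ≥ 0.
k=0: 0.8 MHz.
k=1: 25.2 MHz, 26.8 MHz.
k=2: 51.2 MHz, 52.8 MHz.
k=3: 77.2 MHz, 78.8 MHz.
k=4: 103.2 MHz, 104.8 MHz.
Within [18.6 MHz, 77.8 MHz]: 25.2 MHz, 26.8 MHz, 51.2 MHz, 52.8 MHz, 77.2 MHz.

25.2 MHz, 26.8 MHz, 51.2 MHz, 52.8 MHz, 77.2 MHz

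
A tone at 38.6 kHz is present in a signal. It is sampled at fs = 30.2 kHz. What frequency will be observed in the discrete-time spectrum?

8.4 kHz

38.6 kHz mod fs = 8.4 kHz.
8.4 kHz ≤ fs/2 = 15.1 kHz, appears at 8.4 kHz.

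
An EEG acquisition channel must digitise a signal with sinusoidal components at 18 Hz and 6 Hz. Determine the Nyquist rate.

36 Hz

Highest-frequency component: 18 Hz.
Nyquist rate = 2 × 18 Hz = 36 Hz.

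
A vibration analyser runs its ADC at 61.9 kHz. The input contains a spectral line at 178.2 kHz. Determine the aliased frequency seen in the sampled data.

7.5 kHz

178.2 kHz mod fs = 54.4 kHz.
54.4 kHz > fs/2 = 30.95 kHz, folds to fs − 54.4 kHz = 7.5 kHz.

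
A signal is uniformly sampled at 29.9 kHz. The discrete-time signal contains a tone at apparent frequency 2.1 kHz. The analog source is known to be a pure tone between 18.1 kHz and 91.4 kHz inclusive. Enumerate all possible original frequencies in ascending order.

27.8 kHz, 32 kHz, 57.7 kHz, 61.9 kHz, 87.6 kHz

Frequencies that alias to 2.1 kHz are k·fs ± 2.1 kHz for integer k ≥ 0.
k=0: 2.1 kHz.
k=1: 27.8 kHz, 32 kHz.
k=2: 57.7 kHz, 61.9 kHz.
k=3: 87.6 kHz, 91.8 kHz.
k=4: 117.5 kHz, 121.7 kHz.
Within [18.1 kHz, 91.4 kHz]: 27.8 kHz, 32 kHz, 57.7 kHz, 61.9 kHz, 87.6 kHz.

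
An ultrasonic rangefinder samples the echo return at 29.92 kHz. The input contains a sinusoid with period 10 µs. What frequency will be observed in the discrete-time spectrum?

T = 10 µs → f = 1/T = 100 kHz.
100 kHz mod fs = 10.24 kHz.
10.24 kHz ≤ fs/2 = 14.96 kHz, appears at 10.24 kHz.

10.24 kHz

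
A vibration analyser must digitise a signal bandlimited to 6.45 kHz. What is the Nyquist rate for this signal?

12.9 kHz

Nyquist rate = 2 × 6.45 kHz = 12.9 kHz.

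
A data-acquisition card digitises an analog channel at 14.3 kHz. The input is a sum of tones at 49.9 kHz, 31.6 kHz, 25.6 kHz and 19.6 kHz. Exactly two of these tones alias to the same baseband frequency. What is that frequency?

3 kHz

fs/2 = 7.15 kHz.
49.9 kHz mod fs = 7 kHz.
7 kHz ≤ fs/2 = 7.15 kHz, appears at 7 kHz.
31.6 kHz mod fs = 3 kHz.
3 kHz ≤ fs/2 = 7.15 kHz, appears at 3 kHz.
25.6 kHz mod fs = 11.3 kHz.
11.3 kHz > fs/2 = 7.15 kHz, folds to fs − 11.3 kHz = 3 kHz.
19.6 kHz mod fs = 5.3 kHz.
5.3 kHz ≤ fs/2 = 7.15 kHz, appears at 5.3 kHz.
25.6 kHz and 31.6 kHz both map to 3 kHz.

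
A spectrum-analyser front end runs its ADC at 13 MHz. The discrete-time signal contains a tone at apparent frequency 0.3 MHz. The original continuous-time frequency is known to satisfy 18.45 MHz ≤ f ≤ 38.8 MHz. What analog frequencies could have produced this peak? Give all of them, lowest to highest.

Frequencies that alias to 0.3 MHz are k·fs ± 0.3 MHz for integer k ≥ 0.
k=0: 0.3 MHz.
k=1: 12.7 MHz, 13.3 MHz.
k=2: 25.7 MHz, 26.3 MHz.
k=3: 38.7 MHz, 39.3 MHz.
k=4: 51.7 MHz, 52.3 MHz.
Within [18.45 MHz, 38.8 MHz]: 25.7 MHz, 26.3 MHz, 38.7 MHz.

25.7 MHz, 26.3 MHz, 38.7 MHz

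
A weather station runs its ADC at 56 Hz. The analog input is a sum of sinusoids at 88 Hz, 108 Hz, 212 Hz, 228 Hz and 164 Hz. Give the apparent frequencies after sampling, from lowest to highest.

fs/2 = 28 Hz.
88 Hz mod fs = 32 Hz.
32 Hz > fs/2 = 28 Hz, folds to fs − 32 Hz = 24 Hz.
108 Hz mod fs = 52 Hz.
52 Hz > fs/2 = 28 Hz, folds to fs − 52 Hz = 4 Hz.
212 Hz mod fs = 44 Hz.
44 Hz > fs/2 = 28 Hz, folds to fs − 44 Hz = 12 Hz.
228 Hz mod fs = 4 Hz.
4 Hz ≤ fs/2 = 28 Hz, appears at 4 Hz.
164 Hz mod fs = 52 Hz.
52 Hz > fs/2 = 28 Hz, folds to fs − 52 Hz = 4 Hz.
Distinct values: {4 Hz, 12 Hz, 24 Hz}.

4 Hz, 12 Hz, 24 Hz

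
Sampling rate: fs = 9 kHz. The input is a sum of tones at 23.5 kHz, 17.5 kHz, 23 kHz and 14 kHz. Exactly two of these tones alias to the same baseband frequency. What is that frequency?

4 kHz

fs/2 = 4.5 kHz.
23.5 kHz mod fs = 5.5 kHz.
5.5 kHz > fs/2 = 4.5 kHz, folds to fs − 5.5 kHz = 3.5 kHz.
17.5 kHz mod fs = 8.5 kHz.
8.5 kHz > fs/2 = 4.5 kHz, folds to fs − 8.5 kHz = 0.5 kHz.
23 kHz mod fs = 5 kHz.
5 kHz > fs/2 = 4.5 kHz, folds to fs − 5 kHz = 4 kHz.
14 kHz mod fs = 5 kHz.
5 kHz > fs/2 = 4.5 kHz, folds to fs − 5 kHz = 4 kHz.
14 kHz and 23 kHz both map to 4 kHz.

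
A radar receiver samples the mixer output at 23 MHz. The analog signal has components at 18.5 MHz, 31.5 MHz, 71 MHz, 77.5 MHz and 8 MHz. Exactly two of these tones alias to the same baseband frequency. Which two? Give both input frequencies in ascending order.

fs/2 = 11.5 MHz.
18.5 MHz > fs/2 = 11.5 MHz, folds to fs − 18.5 MHz = 4.5 MHz.
31.5 MHz mod fs = 8.5 MHz.
8.5 MHz ≤ fs/2 = 11.5 MHz, appears at 8.5 MHz.
71 MHz mod fs = 2 MHz.
2 MHz ≤ fs/2 = 11.5 MHz, appears at 2 MHz.
77.5 MHz mod fs = 8.5 MHz.
8.5 MHz ≤ fs/2 = 11.5 MHz, appears at 8.5 MHz.
8 MHz ≤ fs/2 = 11.5 MHz, passes unchanged.
31.5 MHz and 77.5 MHz both map to 8.5 MHz.

31.5 MHz, 77.5 MHz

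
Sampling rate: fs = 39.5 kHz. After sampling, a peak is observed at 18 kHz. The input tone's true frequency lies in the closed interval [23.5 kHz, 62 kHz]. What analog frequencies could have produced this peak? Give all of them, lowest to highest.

Frequencies that alias to 18 kHz are k·fs ± 18 kHz for integer k ≥ 0.
k=0: 18 kHz.
k=1: 21.5 kHz, 57.5 kHz.
k=2: 61 kHz, 97 kHz.
k=3: 100.5 kHz, 136.5 kHz.
Within [23.5 kHz, 62 kHz]: 57.5 kHz, 61 kHz.

57.5 kHz, 61 kHz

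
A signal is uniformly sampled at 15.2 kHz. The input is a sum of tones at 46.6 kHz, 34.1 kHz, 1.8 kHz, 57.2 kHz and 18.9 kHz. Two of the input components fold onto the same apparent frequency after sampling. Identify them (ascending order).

18.9 kHz, 34.1 kHz

fs/2 = 7.6 kHz.
46.6 kHz mod fs = 1 kHz.
1 kHz ≤ fs/2 = 7.6 kHz, appears at 1 kHz.
34.1 kHz mod fs = 3.7 kHz.
3.7 kHz ≤ fs/2 = 7.6 kHz, appears at 3.7 kHz.
1.8 kHz ≤ fs/2 = 7.6 kHz, passes unchanged.
57.2 kHz mod fs = 11.6 kHz.
11.6 kHz > fs/2 = 7.6 kHz, folds to fs − 11.6 kHz = 3.6 kHz.
18.9 kHz mod fs = 3.7 kHz.
3.7 kHz ≤ fs/2 = 7.6 kHz, appears at 3.7 kHz.
18.9 kHz and 34.1 kHz both map to 3.7 kHz.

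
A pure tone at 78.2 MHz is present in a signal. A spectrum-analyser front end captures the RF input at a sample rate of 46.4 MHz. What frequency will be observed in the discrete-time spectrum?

78.2 MHz mod fs = 31.8 MHz.
31.8 MHz > fs/2 = 23.2 MHz, folds to fs − 31.8 MHz = 14.6 MHz.

14.6 MHz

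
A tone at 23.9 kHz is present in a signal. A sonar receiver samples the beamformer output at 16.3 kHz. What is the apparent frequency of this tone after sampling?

23.9 kHz mod fs = 7.6 kHz.
7.6 kHz ≤ fs/2 = 8.15 kHz, appears at 7.6 kHz.

7.6 kHz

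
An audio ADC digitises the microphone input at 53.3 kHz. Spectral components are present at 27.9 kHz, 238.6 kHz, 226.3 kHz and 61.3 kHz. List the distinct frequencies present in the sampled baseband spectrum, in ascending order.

8 kHz, 13.1 kHz, 25.4 kHz

fs/2 = 26.65 kHz.
27.9 kHz > fs/2 = 26.65 kHz, folds to fs − 27.9 kHz = 25.4 kHz.
238.6 kHz mod fs = 25.4 kHz.
25.4 kHz ≤ fs/2 = 26.65 kHz, appears at 25.4 kHz.
226.3 kHz mod fs = 13.1 kHz.
13.1 kHz ≤ fs/2 = 26.65 kHz, appears at 13.1 kHz.
61.3 kHz mod fs = 8 kHz.
8 kHz ≤ fs/2 = 26.65 kHz, appears at 8 kHz.
Distinct values: {8 kHz, 13.1 kHz, 25.4 kHz}.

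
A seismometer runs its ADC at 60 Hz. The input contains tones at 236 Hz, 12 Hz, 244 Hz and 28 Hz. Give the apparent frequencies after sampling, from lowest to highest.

fs/2 = 30 Hz.
236 Hz mod fs = 56 Hz.
56 Hz > fs/2 = 30 Hz, folds to fs − 56 Hz = 4 Hz.
12 Hz ≤ fs/2 = 30 Hz, passes unchanged.
244 Hz mod fs = 4 Hz.
4 Hz ≤ fs/2 = 30 Hz, appears at 4 Hz.
28 Hz ≤ fs/2 = 30 Hz, passes unchanged.
Distinct values: {4 Hz, 12 Hz, 28 Hz}.

4 Hz, 12 Hz, 28 Hz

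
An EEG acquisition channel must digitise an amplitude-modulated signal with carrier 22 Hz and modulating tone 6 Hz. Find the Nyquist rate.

AM sidebands sit at fc ± fm = 16 Hz and 28 Hz.
Highest-frequency component: 28 Hz.
Nyquist rate = 2 × 28 Hz = 56 Hz.

56 Hz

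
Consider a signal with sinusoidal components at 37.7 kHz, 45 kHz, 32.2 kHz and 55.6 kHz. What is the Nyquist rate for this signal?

Highest-frequency component: 55.6 kHz.
Nyquist rate = 2 × 55.6 kHz = 111.2 kHz.

111.2 kHz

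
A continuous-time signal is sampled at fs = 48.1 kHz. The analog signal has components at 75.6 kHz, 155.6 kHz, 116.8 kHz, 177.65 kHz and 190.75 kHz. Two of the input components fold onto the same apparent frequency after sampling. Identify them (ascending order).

fs/2 = 24.05 kHz.
75.6 kHz mod fs = 27.5 kHz.
27.5 kHz > fs/2 = 24.05 kHz, folds to fs − 27.5 kHz = 20.6 kHz.
155.6 kHz mod fs = 11.3 kHz.
11.3 kHz ≤ fs/2 = 24.05 kHz, appears at 11.3 kHz.
116.8 kHz mod fs = 20.6 kHz.
20.6 kHz ≤ fs/2 = 24.05 kHz, appears at 20.6 kHz.
177.65 kHz mod fs = 33.35 kHz.
33.35 kHz > fs/2 = 24.05 kHz, folds to fs − 33.35 kHz = 14.75 kHz.
190.75 kHz mod fs = 46.45 kHz.
46.45 kHz > fs/2 = 24.05 kHz, folds to fs − 46.45 kHz = 1.65 kHz.
75.6 kHz and 116.8 kHz both map to 20.6 kHz.

75.6 kHz, 116.8 kHz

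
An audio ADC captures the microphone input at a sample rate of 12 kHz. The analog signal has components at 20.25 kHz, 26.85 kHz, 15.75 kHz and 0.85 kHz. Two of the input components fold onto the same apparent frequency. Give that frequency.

fs/2 = 6 kHz.
20.25 kHz mod fs = 8.25 kHz.
8.25 kHz > fs/2 = 6 kHz, folds to fs − 8.25 kHz = 3.75 kHz.
26.85 kHz mod fs = 2.85 kHz.
2.85 kHz ≤ fs/2 = 6 kHz, appears at 2.85 kHz.
15.75 kHz mod fs = 3.75 kHz.
3.75 kHz ≤ fs/2 = 6 kHz, appears at 3.75 kHz.
0.85 kHz ≤ fs/2 = 6 kHz, passes unchanged.
15.75 kHz and 20.25 kHz both map to 3.75 kHz.

3.75 kHz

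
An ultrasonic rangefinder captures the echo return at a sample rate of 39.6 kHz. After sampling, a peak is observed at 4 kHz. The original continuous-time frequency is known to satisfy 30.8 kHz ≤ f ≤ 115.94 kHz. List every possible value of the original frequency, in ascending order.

35.6 kHz, 43.6 kHz, 75.2 kHz, 83.2 kHz, 114.8 kHz

Frequencies that alias to 4 kHz are k·fs ± 4 kHz for integer k ≥ 0.
k=0: 4 kHz.
k=1: 35.6 kHz, 43.6 kHz.
k=2: 75.2 kHz, 83.2 kHz.
k=3: 114.8 kHz, 122.8 kHz.
k=4: 154.4 kHz, 162.4 kHz.
Within [30.8 kHz, 115.94 kHz]: 35.6 kHz, 43.6 kHz, 75.2 kHz, 83.2 kHz, 114.8 kHz.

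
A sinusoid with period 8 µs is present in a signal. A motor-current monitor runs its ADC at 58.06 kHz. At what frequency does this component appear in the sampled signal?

8.88 kHz

T = 8 µs → f = 1/T = 125 kHz.
125 kHz mod fs = 8.88 kHz.
8.88 kHz ≤ fs/2 = 29.03 kHz, appears at 8.88 kHz.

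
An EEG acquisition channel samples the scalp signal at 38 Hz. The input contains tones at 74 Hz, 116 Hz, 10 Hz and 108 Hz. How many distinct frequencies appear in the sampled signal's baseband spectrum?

fs/2 = 19 Hz.
74 Hz mod fs = 36 Hz.
36 Hz > fs/2 = 19 Hz, folds to fs − 36 Hz = 2 Hz.
116 Hz mod fs = 2 Hz.
2 Hz ≤ fs/2 = 19 Hz, appears at 2 Hz.
10 Hz ≤ fs/2 = 19 Hz, passes unchanged.
108 Hz mod fs = 32 Hz.
32 Hz > fs/2 = 19 Hz, folds to fs − 32 Hz = 6 Hz.
Distinct values: {2 Hz, 6 Hz, 10 Hz} → 3.

3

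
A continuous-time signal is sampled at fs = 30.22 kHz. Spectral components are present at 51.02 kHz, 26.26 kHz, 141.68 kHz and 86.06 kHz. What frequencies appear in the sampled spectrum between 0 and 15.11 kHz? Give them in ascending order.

fs/2 = 15.11 kHz.
51.02 kHz mod fs = 20.8 kHz.
20.8 kHz > fs/2 = 15.11 kHz, folds to fs − 20.8 kHz = 9.42 kHz.
26.26 kHz > fs/2 = 15.11 kHz, folds to fs − 26.26 kHz = 3.96 kHz.
141.68 kHz mod fs = 20.8 kHz.
20.8 kHz > fs/2 = 15.11 kHz, folds to fs − 20.8 kHz = 9.42 kHz.
86.06 kHz mod fs = 25.62 kHz.
25.62 kHz > fs/2 = 15.11 kHz, folds to fs − 25.62 kHz = 4.6 kHz.
Distinct values: {3.96 kHz, 4.6 kHz, 9.42 kHz}.

3.96 kHz, 4.6 kHz, 9.42 kHz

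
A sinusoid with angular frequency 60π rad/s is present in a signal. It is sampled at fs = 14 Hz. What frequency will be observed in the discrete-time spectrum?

ω = 60π rad/s → f = ω/(2π) = 30 Hz.
30 Hz mod fs = 2 Hz.
2 Hz ≤ fs/2 = 7 Hz, appears at 2 Hz.

2 Hz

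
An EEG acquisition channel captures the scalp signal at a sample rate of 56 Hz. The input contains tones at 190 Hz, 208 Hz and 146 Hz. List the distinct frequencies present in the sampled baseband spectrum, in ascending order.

16 Hz, 22 Hz

fs/2 = 28 Hz.
190 Hz mod fs = 22 Hz.
22 Hz ≤ fs/2 = 28 Hz, appears at 22 Hz.
208 Hz mod fs = 40 Hz.
40 Hz > fs/2 = 28 Hz, folds to fs − 40 Hz = 16 Hz.
146 Hz mod fs = 34 Hz.
34 Hz > fs/2 = 28 Hz, folds to fs − 34 Hz = 22 Hz.
Distinct values: {16 Hz, 22 Hz}.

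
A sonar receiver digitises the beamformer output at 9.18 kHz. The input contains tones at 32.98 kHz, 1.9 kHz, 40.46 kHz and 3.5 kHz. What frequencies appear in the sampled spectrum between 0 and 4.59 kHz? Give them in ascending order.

fs/2 = 4.59 kHz.
32.98 kHz mod fs = 5.44 kHz.
5.44 kHz > fs/2 = 4.59 kHz, folds to fs − 5.44 kHz = 3.74 kHz.
1.9 kHz ≤ fs/2 = 4.59 kHz, passes unchanged.
40.46 kHz mod fs = 3.74 kHz.
3.74 kHz ≤ fs/2 = 4.59 kHz, appears at 3.74 kHz.
3.5 kHz ≤ fs/2 = 4.59 kHz, passes unchanged.
Distinct values: {1.9 kHz, 3.5 kHz, 3.74 kHz}.

1.9 kHz, 3.5 kHz, 3.74 kHz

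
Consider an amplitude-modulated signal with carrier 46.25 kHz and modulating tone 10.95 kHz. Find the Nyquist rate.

AM sidebands sit at fc ± fm = 35.3 kHz and 57.2 kHz.
Highest-frequency component: 57.2 kHz.
Nyquist rate = 2 × 57.2 kHz = 114.4 kHz.

114.4 kHz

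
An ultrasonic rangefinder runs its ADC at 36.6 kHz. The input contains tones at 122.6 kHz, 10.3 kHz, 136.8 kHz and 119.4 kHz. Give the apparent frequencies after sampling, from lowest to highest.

fs/2 = 18.3 kHz.
122.6 kHz mod fs = 12.8 kHz.
12.8 kHz ≤ fs/2 = 18.3 kHz, appears at 12.8 kHz.
10.3 kHz ≤ fs/2 = 18.3 kHz, passes unchanged.
136.8 kHz mod fs = 27 kHz.
27 kHz > fs/2 = 18.3 kHz, folds to fs − 27 kHz = 9.6 kHz.
119.4 kHz mod fs = 9.6 kHz.
9.6 kHz ≤ fs/2 = 18.3 kHz, appears at 9.6 kHz.
Distinct values: {9.6 kHz, 10.3 kHz, 12.8 kHz}.

9.6 kHz, 10.3 kHz, 12.8 kHz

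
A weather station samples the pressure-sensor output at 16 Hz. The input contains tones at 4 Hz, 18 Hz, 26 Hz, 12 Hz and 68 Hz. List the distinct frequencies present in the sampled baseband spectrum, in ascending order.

2 Hz, 4 Hz, 6 Hz

fs/2 = 8 Hz.
4 Hz ≤ fs/2 = 8 Hz, passes unchanged.
18 Hz mod fs = 2 Hz.
2 Hz ≤ fs/2 = 8 Hz, appears at 2 Hz.
26 Hz mod fs = 10 Hz.
10 Hz > fs/2 = 8 Hz, folds to fs − 10 Hz = 6 Hz.
12 Hz > fs/2 = 8 Hz, folds to fs − 12 Hz = 4 Hz.
68 Hz mod fs = 4 Hz.
4 Hz ≤ fs/2 = 8 Hz, appears at 4 Hz.
Distinct values: {2 Hz, 4 Hz, 6 Hz}.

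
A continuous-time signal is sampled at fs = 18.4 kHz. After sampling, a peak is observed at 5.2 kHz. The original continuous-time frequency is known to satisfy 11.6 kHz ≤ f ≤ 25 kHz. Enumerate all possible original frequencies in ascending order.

13.2 kHz, 23.6 kHz

Frequencies that alias to 5.2 kHz are k·fs ± 5.2 kHz for integer k ≥ 0.
k=0: 5.2 kHz.
k=1: 13.2 kHz, 23.6 kHz.
k=2: 31.6 kHz, 42 kHz.
Within [11.6 kHz, 25 kHz]: 13.2 kHz, 23.6 kHz.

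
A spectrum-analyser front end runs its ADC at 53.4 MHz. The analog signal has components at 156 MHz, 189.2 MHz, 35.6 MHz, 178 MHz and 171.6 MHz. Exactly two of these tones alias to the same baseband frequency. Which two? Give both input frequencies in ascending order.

fs/2 = 26.7 MHz.
156 MHz mod fs = 49.2 MHz.
49.2 MHz > fs/2 = 26.7 MHz, folds to fs − 49.2 MHz = 4.2 MHz.
189.2 MHz mod fs = 29 MHz.
29 MHz > fs/2 = 26.7 MHz, folds to fs − 29 MHz = 24.4 MHz.
35.6 MHz > fs/2 = 26.7 MHz, folds to fs − 35.6 MHz = 17.8 MHz.
178 MHz mod fs = 17.8 MHz.
17.8 MHz ≤ fs/2 = 26.7 MHz, appears at 17.8 MHz.
171.6 MHz mod fs = 11.4 MHz.
11.4 MHz ≤ fs/2 = 26.7 MHz, appears at 11.4 MHz.
35.6 MHz and 178 MHz both map to 17.8 MHz.

35.6 MHz, 178 MHz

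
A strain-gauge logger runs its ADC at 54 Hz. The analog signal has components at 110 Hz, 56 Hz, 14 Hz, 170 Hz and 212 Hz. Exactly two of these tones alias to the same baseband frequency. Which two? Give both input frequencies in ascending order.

fs/2 = 27 Hz.
110 Hz mod fs = 2 Hz.
2 Hz ≤ fs/2 = 27 Hz, appears at 2 Hz.
56 Hz mod fs = 2 Hz.
2 Hz ≤ fs/2 = 27 Hz, appears at 2 Hz.
14 Hz ≤ fs/2 = 27 Hz, passes unchanged.
170 Hz mod fs = 8 Hz.
8 Hz ≤ fs/2 = 27 Hz, appears at 8 Hz.
212 Hz mod fs = 50 Hz.
50 Hz > fs/2 = 27 Hz, folds to fs − 50 Hz = 4 Hz.
56 Hz and 110 Hz both map to 2 Hz.

56 Hz, 110 Hz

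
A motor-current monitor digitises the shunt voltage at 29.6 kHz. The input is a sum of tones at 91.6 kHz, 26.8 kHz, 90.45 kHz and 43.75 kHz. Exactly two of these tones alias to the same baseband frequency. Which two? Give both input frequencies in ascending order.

26.8 kHz, 91.6 kHz

fs/2 = 14.8 kHz.
91.6 kHz mod fs = 2.8 kHz.
2.8 kHz ≤ fs/2 = 14.8 kHz, appears at 2.8 kHz.
26.8 kHz > fs/2 = 14.8 kHz, folds to fs − 26.8 kHz = 2.8 kHz.
90.45 kHz mod fs = 1.65 kHz.
1.65 kHz ≤ fs/2 = 14.8 kHz, appears at 1.65 kHz.
43.75 kHz mod fs = 14.15 kHz.
14.15 kHz ≤ fs/2 = 14.8 kHz, appears at 14.15 kHz.
26.8 kHz and 91.6 kHz both map to 2.8 kHz.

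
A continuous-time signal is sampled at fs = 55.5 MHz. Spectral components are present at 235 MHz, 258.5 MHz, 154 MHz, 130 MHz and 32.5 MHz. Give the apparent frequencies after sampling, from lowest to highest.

12.5 MHz, 13 MHz, 19 MHz, 23 MHz

fs/2 = 27.75 MHz.
235 MHz mod fs = 13 MHz.
13 MHz ≤ fs/2 = 27.75 MHz, appears at 13 MHz.
258.5 MHz mod fs = 36.5 MHz.
36.5 MHz > fs/2 = 27.75 MHz, folds to fs − 36.5 MHz = 19 MHz.
154 MHz mod fs = 43 MHz.
43 MHz > fs/2 = 27.75 MHz, folds to fs − 43 MHz = 12.5 MHz.
130 MHz mod fs = 19 MHz.
19 MHz ≤ fs/2 = 27.75 MHz, appears at 19 MHz.
32.5 MHz > fs/2 = 27.75 MHz, folds to fs − 32.5 MHz = 23 MHz.
Distinct values: {12.5 MHz, 13 MHz, 19 MHz, 23 MHz}.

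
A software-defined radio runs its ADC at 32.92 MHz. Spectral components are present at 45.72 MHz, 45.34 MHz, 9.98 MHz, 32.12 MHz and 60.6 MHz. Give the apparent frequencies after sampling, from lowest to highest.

fs/2 = 16.46 MHz.
45.72 MHz mod fs = 12.8 MHz.
12.8 MHz ≤ fs/2 = 16.46 MHz, appears at 12.8 MHz.
45.34 MHz mod fs = 12.42 MHz.
12.42 MHz ≤ fs/2 = 16.46 MHz, appears at 12.42 MHz.
9.98 MHz ≤ fs/2 = 16.46 MHz, passes unchanged.
32.12 MHz > fs/2 = 16.46 MHz, folds to fs − 32.12 MHz = 0.8 MHz.
60.6 MHz mod fs = 27.68 MHz.
27.68 MHz > fs/2 = 16.46 MHz, folds to fs − 27.68 MHz = 5.24 MHz.
Distinct values: {0.8 MHz, 5.24 MHz, 9.98 MHz, 12.42 MHz, 12.8 MHz}.

0.8 MHz, 5.24 MHz, 9.98 MHz, 12.42 MHz, 12.8 MHz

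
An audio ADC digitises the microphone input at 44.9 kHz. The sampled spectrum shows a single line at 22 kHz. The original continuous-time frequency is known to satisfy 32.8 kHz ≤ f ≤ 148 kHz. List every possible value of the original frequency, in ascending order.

66.9 kHz, 67.8 kHz, 111.8 kHz, 112.7 kHz

Frequencies that alias to 22 kHz are k·fs ± 22 kHz for integer k ≥ 0.
k=0: 22 kHz.
k=1: 22.9 kHz, 66.9 kHz.
k=2: 67.8 kHz, 111.8 kHz.
k=3: 112.7 kHz, 156.7 kHz.
k=4: 157.6 kHz, 201.6 kHz.
Within [32.8 kHz, 148 kHz]: 66.9 kHz, 67.8 kHz, 111.8 kHz, 112.7 kHz.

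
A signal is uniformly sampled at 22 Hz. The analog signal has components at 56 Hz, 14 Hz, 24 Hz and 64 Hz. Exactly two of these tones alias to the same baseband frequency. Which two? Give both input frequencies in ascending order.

24 Hz, 64 Hz

fs/2 = 11 Hz.
56 Hz mod fs = 12 Hz.
12 Hz > fs/2 = 11 Hz, folds to fs − 12 Hz = 10 Hz.
14 Hz > fs/2 = 11 Hz, folds to fs − 14 Hz = 8 Hz.
24 Hz mod fs = 2 Hz.
2 Hz ≤ fs/2 = 11 Hz, appears at 2 Hz.
64 Hz mod fs = 20 Hz.
20 Hz > fs/2 = 11 Hz, folds to fs − 20 Hz = 2 Hz.
24 Hz and 64 Hz both map to 2 Hz.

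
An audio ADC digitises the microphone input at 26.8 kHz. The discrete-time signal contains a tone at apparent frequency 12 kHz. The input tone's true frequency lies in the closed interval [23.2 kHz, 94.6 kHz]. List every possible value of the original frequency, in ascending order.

Frequencies that alias to 12 kHz are k·fs ± 12 kHz for integer k ≥ 0.
k=0: 12 kHz.
k=1: 14.8 kHz, 38.8 kHz.
k=2: 41.6 kHz, 65.6 kHz.
k=3: 68.4 kHz, 92.4 kHz.
k=4: 95.2 kHz, 119.2 kHz.
Within [23.2 kHz, 94.6 kHz]: 38.8 kHz, 41.6 kHz, 65.6 kHz, 68.4 kHz, 92.4 kHz.

38.8 kHz, 41.6 kHz, 65.6 kHz, 68.4 kHz, 92.4 kHz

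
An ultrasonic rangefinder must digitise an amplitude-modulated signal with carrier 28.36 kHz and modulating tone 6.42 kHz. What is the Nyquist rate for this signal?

69.56 kHz

AM sidebands sit at fc ± fm = 21.94 kHz and 34.78 kHz.
Highest-frequency component: 34.78 kHz.
Nyquist rate = 2 × 34.78 kHz = 69.56 kHz.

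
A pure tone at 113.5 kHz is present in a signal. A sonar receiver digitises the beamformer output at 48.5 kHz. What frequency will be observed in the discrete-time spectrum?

113.5 kHz mod fs = 16.5 kHz.
16.5 kHz ≤ fs/2 = 24.25 kHz, appears at 16.5 kHz.

16.5 kHz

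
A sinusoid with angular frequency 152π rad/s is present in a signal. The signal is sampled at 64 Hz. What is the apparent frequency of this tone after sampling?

ω = 152π rad/s → f = ω/(2π) = 76 Hz.
76 Hz mod fs = 12 Hz.
12 Hz ≤ fs/2 = 32 Hz, appears at 12 Hz.

12 Hz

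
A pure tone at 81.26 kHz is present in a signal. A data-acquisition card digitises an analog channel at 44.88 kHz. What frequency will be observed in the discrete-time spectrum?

81.26 kHz mod fs = 36.38 kHz.
36.38 kHz > fs/2 = 22.44 kHz, folds to fs − 36.38 kHz = 8.5 kHz.

8.5 kHz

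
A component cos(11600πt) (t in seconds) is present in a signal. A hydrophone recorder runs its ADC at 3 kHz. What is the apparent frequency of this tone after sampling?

ω = 11600π rad/s → f = ω/(2π) = 5800 Hz = 5.8 kHz.
5.8 kHz mod fs = 2.8 kHz.
2.8 kHz > fs/2 = 1.5 kHz, folds to fs − 2.8 kHz = 0.2 kHz.

0.2 kHz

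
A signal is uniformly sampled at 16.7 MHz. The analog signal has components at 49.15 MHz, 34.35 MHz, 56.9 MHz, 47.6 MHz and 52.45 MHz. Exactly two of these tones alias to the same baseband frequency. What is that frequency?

0.95 MHz

fs/2 = 8.35 MHz.
49.15 MHz mod fs = 15.75 MHz.
15.75 MHz > fs/2 = 8.35 MHz, folds to fs − 15.75 MHz = 0.95 MHz.
34.35 MHz mod fs = 0.95 MHz.
0.95 MHz ≤ fs/2 = 8.35 MHz, appears at 0.95 MHz.
56.9 MHz mod fs = 6.8 MHz.
6.8 MHz ≤ fs/2 = 8.35 MHz, appears at 6.8 MHz.
47.6 MHz mod fs = 14.2 MHz.
14.2 MHz > fs/2 = 8.35 MHz, folds to fs − 14.2 MHz = 2.5 MHz.
52.45 MHz mod fs = 2.35 MHz.
2.35 MHz ≤ fs/2 = 8.35 MHz, appears at 2.35 MHz.
34.35 MHz and 49.15 MHz both map to 0.95 MHz.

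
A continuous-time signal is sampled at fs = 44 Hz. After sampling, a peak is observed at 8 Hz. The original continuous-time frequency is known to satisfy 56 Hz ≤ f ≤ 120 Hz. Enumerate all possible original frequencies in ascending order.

80 Hz, 96 Hz

Frequencies that alias to 8 Hz are k·fs ± 8 Hz for integer k ≥ 0.
k=0: 8 Hz.
k=1: 36 Hz, 52 Hz.
k=2: 80 Hz, 96 Hz.
k=3: 124 Hz, 140 Hz.
Within [56 Hz, 120 Hz]: 80 Hz, 96 Hz.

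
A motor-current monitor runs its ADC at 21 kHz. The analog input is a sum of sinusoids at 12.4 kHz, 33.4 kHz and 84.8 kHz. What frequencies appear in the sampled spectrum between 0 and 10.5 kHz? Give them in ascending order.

0.8 kHz, 8.6 kHz

fs/2 = 10.5 kHz.
12.4 kHz > fs/2 = 10.5 kHz, folds to fs − 12.4 kHz = 8.6 kHz.
33.4 kHz mod fs = 12.4 kHz.
12.4 kHz > fs/2 = 10.5 kHz, folds to fs − 12.4 kHz = 8.6 kHz.
84.8 kHz mod fs = 0.8 kHz.
0.8 kHz ≤ fs/2 = 10.5 kHz, appears at 0.8 kHz.
Distinct values: {0.8 kHz, 8.6 kHz}.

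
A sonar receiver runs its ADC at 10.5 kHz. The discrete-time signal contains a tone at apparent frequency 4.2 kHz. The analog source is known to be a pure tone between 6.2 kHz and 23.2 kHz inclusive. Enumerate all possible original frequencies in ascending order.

6.3 kHz, 14.7 kHz, 16.8 kHz

Frequencies that alias to 4.2 kHz are k·fs ± 4.2 kHz for integer k ≥ 0.
k=0: 4.2 kHz.
k=1: 6.3 kHz, 14.7 kHz.
k=2: 16.8 kHz, 25.2 kHz.
k=3: 27.3 kHz, 35.7 kHz.
Within [6.2 kHz, 23.2 kHz]: 6.3 kHz, 14.7 kHz, 16.8 kHz.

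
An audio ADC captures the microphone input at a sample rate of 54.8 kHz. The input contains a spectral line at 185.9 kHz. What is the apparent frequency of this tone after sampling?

185.9 kHz mod fs = 21.5 kHz.
21.5 kHz ≤ fs/2 = 27.4 kHz, appears at 21.5 kHz.

21.5 kHz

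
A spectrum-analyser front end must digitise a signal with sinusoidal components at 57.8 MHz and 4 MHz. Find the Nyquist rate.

115.6 MHz

Highest-frequency component: 57.8 MHz.
Nyquist rate = 2 × 57.8 MHz = 115.6 MHz.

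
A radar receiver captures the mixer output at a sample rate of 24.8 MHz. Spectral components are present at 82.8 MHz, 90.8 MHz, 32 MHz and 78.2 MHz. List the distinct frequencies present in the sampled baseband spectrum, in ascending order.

3.8 MHz, 7.2 MHz, 8.4 MHz

fs/2 = 12.4 MHz.
82.8 MHz mod fs = 8.4 MHz.
8.4 MHz ≤ fs/2 = 12.4 MHz, appears at 8.4 MHz.
90.8 MHz mod fs = 16.4 MHz.
16.4 MHz > fs/2 = 12.4 MHz, folds to fs − 16.4 MHz = 8.4 MHz.
32 MHz mod fs = 7.2 MHz.
7.2 MHz ≤ fs/2 = 12.4 MHz, appears at 7.2 MHz.
78.2 MHz mod fs = 3.8 MHz.
3.8 MHz ≤ fs/2 = 12.4 MHz, appears at 3.8 MHz.
Distinct values: {3.8 MHz, 7.2 MHz, 8.4 MHz}.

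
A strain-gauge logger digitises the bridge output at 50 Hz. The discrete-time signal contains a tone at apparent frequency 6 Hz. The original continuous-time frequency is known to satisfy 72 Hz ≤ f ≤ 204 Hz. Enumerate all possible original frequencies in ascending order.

Frequencies that alias to 6 Hz are k·fs ± 6 Hz for integer k ≥ 0.
k=0: 6 Hz.
k=1: 44 Hz, 56 Hz.
k=2: 94 Hz, 106 Hz.
k=3: 144 Hz, 156 Hz.
k=4: 194 Hz, 206 Hz.
k=5: 244 Hz, 256 Hz.
Within [72 Hz, 204 Hz]: 94 Hz, 106 Hz, 144 Hz, 156 Hz, 194 Hz.

94 Hz, 106 Hz, 144 Hz, 156 Hz, 194 Hz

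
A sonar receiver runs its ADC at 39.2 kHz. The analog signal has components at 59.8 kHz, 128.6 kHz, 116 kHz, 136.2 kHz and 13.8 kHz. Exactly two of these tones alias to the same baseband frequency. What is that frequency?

fs/2 = 19.6 kHz.
59.8 kHz mod fs = 20.6 kHz.
20.6 kHz > fs/2 = 19.6 kHz, folds to fs − 20.6 kHz = 18.6 kHz.
128.6 kHz mod fs = 11 kHz.
11 kHz ≤ fs/2 = 19.6 kHz, appears at 11 kHz.
116 kHz mod fs = 37.6 kHz.
37.6 kHz > fs/2 = 19.6 kHz, folds to fs − 37.6 kHz = 1.6 kHz.
136.2 kHz mod fs = 18.6 kHz.
18.6 kHz ≤ fs/2 = 19.6 kHz, appears at 18.6 kHz.
13.8 kHz ≤ fs/2 = 19.6 kHz, passes unchanged.
59.8 kHz and 136.2 kHz both map to 18.6 kHz.

18.6 kHz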